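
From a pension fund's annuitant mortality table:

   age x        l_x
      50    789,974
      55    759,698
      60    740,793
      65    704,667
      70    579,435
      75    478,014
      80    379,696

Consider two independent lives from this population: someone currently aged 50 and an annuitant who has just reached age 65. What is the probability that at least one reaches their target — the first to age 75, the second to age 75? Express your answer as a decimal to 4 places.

0.8730

p₁ = l_75/l_50 = 478,014/789,974 = 0.605101; p₂ = l_75/l_65 = 478,014/704,667 = 0.678354.
P(at least one) = 1 − (1−p₁)(1−p₂) = 1 − 0.394899 × 0.321646 = 0.872982.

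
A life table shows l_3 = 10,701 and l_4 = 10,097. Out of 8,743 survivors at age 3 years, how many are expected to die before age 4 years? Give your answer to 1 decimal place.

The relevant probability is 1 − 10,097/10,701 = 0.056443.
Expected number = 8,743 × 0.056443 = 493.5.

493.5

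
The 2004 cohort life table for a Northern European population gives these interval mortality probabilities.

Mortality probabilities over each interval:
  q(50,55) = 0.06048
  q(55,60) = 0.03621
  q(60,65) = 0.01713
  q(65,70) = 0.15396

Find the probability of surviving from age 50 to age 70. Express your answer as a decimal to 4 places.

The overall survival probability is (1 − 0.06048) × (1 − 0.03621) × (1 − 0.01713) × (1 − 0.15396).
= 0.93952 × 0.96379 × 0.98287 × 0.84604 = 0.752966.

0.7530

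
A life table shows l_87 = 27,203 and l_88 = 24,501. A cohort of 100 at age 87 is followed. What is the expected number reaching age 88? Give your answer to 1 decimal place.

The relevant probability is 24,501/27,203 = 0.900673.
Expected number = 100 × 0.900673 = 90.1.

90.1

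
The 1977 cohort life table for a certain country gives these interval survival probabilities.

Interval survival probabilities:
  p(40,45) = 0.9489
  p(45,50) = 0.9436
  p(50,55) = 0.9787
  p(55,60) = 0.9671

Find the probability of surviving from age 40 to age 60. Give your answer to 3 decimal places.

0.847

Survival from 40 to 60 is the product of surviving each interval: 0.9489 × 0.9436 × 0.9787 × 0.9671.
= 0.847480.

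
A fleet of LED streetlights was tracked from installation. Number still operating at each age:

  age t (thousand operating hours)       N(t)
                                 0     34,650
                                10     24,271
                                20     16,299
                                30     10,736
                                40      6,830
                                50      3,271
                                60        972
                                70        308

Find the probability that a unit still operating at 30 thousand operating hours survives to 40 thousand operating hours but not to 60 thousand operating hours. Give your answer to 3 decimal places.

This is the probability of reaching 40 but not 60, conditional on being operational at 30: (N(40) − N(60)) / N(30).
= (6,830 − 972) / 10,736 = 5,858 / 10,736 = 0.545641.

0.546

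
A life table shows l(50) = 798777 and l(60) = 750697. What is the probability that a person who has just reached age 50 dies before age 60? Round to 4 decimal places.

0.0602

P(die before 60 | alive at 50) = 1 − l(60)/l(50) = 1 − 750697/798777 = (48080)/798777 = 0.060192.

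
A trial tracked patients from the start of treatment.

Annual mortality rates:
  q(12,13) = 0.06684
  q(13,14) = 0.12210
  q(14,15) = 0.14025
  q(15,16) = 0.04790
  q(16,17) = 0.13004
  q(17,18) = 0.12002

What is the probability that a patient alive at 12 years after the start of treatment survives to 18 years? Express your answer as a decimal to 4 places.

The overall survival probability is (1 − 0.06684) × (1 − 0.12210) × (1 − 0.14025) × (1 − 0.04790) × (1 − 0.13004) × (1 − 0.12002).
= 0.93316 × 0.87790 × 0.85975 × 0.95210 × 0.86996 × 0.87998 = 0.513367.

0.5134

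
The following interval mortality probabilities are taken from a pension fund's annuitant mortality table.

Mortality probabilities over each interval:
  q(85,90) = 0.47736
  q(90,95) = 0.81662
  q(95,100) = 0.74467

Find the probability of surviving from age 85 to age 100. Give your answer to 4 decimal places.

Chaining the interval survival probabilities: (1 − 0.47736) × (1 − 0.81662) × (1 − 0.74467).
= 0.52264 × 0.18338 × 0.25533 = 0.024471.

0.0245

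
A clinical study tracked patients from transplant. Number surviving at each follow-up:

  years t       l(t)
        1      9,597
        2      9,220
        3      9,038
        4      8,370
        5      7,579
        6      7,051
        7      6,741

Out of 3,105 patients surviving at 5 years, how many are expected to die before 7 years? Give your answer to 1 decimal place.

The relevant probability is 1 − 6,741/7,579 = 0.110569.
Expected number = 3,105 × 0.110569 = 343.3.

343.3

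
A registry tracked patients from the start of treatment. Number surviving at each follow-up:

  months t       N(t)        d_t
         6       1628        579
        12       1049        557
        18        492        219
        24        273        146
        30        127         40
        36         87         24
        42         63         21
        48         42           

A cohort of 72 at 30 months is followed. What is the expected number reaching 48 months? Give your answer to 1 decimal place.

23.8

The relevant probability is 42/127 = 0.330709.
Expected number = 72 × 0.330709 = 23.8.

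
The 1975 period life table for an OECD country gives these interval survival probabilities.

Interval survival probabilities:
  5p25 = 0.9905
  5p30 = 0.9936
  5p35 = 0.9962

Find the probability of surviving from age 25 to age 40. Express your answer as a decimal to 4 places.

0.9804

Chaining the interval survival probabilities: 0.9905 × 0.9936 × 0.9962.
= 0.980421.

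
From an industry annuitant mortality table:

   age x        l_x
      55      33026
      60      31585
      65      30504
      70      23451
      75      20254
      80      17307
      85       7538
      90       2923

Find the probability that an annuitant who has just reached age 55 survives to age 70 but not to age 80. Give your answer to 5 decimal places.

This is the probability of reaching 70 but not 80, conditional on being alive at 55: (l_70 − l_80) / l_55.
= (23451 − 17307) / 33026 = 6144 / 33026 = 0.186035.

0.18604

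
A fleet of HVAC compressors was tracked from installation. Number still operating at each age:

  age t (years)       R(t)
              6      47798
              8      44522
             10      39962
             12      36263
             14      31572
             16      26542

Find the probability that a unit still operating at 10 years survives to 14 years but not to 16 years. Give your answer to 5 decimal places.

0.12587

This is the probability of reaching 14 but not 16, conditional on being operational at 10: (R(14) − R(16)) / R(10).
= (31572 − 26542) / 39962 = 5030 / 39962 = 0.125870.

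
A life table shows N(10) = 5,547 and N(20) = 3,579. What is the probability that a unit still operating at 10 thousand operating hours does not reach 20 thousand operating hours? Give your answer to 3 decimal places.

P(fail before 20 | operational at 10) = 1 − N(20)/N(10) = 1 − 3,579/5,547 = (1,968)/5,547 = 0.354786.

0.355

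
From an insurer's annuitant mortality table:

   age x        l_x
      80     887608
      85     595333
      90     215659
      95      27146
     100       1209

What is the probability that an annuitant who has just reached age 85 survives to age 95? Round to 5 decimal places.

0.04560

The conditional survival probability is l_95/l_85 = 27146/595333 = 0.045598.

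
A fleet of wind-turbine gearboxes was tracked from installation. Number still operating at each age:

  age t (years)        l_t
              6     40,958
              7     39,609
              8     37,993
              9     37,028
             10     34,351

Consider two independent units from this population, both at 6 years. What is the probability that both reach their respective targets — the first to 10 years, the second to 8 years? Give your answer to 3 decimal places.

0.778

p₁ = l_10/l_6 = 34,351/40,958 = 0.838688; p₂ = l_8/l_6 = 37,993/40,958 = 0.927609.
P(both) = p₁ × p₂ = 0.838688 × 0.927609 = 0.777975.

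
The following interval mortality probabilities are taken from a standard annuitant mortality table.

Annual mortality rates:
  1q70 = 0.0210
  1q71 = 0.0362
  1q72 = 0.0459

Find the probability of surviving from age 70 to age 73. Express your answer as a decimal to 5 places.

The overall survival probability is (1 − 0.0210) × (1 − 0.0362) × (1 − 0.0459).
= 0.9790 × 0.9638 × 0.9541 = 0.900251.

0.90025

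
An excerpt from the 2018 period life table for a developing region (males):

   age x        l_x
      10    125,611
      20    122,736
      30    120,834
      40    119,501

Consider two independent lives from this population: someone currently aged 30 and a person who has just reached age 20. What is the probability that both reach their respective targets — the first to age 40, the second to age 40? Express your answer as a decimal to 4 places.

p₁ = l_40/l_30 = 119,501/120,834 = 0.988968; p₂ = l_40/l_20 = 119,501/122,736 = 0.973643.
P(both) = p₁ × p₂ = 0.988968 × 0.973643 = 0.962902.

0.9629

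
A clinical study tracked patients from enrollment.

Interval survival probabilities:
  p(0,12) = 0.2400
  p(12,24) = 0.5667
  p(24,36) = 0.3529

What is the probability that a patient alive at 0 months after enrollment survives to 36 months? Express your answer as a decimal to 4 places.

0.0480

Chaining the interval survival probabilities: 0.2400 × 0.5667 × 0.3529.
= 0.047997.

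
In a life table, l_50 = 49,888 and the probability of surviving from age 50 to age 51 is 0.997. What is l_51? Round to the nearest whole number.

49738

l_51 = l_50 × p = 49,888 × 0.997 = 49738.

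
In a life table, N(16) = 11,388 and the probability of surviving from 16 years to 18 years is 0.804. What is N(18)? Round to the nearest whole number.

N(18) = N(16) × p = 11,388 × 0.804 = 9156.

9156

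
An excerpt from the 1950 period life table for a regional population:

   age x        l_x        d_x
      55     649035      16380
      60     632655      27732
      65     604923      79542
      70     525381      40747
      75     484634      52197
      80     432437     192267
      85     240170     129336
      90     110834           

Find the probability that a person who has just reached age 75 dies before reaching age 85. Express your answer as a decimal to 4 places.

P(die before 85 | alive at 75) = 1 − l_85/l_75 = 1 − 240170/484634 = (244464)/484634 = 0.504430.

0.5044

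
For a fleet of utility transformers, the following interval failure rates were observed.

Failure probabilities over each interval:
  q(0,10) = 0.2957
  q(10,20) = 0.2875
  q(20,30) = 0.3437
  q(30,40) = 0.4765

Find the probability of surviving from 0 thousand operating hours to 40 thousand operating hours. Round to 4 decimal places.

0.1724

P(survive 0→40) = (1 − 0.2957) × (1 − 0.2875) × (1 − 0.3437) × (1 − 0.4765).
= 0.7043 × 0.7125 × 0.6563 × 0.5235 = 0.172410.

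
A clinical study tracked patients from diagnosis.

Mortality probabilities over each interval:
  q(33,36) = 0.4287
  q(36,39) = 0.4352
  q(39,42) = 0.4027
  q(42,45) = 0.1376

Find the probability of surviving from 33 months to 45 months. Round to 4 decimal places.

The overall survival probability is (1 − 0.4287) × (1 − 0.4352) × (1 − 0.4027) × (1 − 0.1376).
= 0.5713 × 0.5648 × 0.5973 × 0.8624 = 0.166211.

0.1662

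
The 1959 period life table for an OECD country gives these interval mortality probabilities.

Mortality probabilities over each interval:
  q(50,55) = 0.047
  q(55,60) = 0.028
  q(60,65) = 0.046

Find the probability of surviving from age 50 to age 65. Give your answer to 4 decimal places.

Chaining the interval survival probabilities: (1 − 0.047) × (1 − 0.028) × (1 − 0.046).
= 0.953 × 0.972 × 0.954 = 0.883705.

0.8837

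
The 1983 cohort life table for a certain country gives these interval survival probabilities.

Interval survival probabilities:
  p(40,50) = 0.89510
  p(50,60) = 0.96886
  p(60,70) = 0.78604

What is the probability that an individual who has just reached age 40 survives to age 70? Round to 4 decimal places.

Chaining the interval survival probabilities: 0.89510 × 0.96886 × 0.78604.
= 0.681675.

0.6817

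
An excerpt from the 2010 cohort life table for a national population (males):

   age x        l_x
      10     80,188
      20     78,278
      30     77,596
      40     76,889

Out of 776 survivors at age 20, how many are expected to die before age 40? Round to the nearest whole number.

14

The relevant probability is 1 − 76,889/78,278 = 0.017744.
Expected number = 776 × 0.017744 = 14.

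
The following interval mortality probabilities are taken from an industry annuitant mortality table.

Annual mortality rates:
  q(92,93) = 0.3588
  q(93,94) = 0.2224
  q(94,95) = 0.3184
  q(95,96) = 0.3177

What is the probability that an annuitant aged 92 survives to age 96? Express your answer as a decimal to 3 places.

P(survive 92→96) = (1 − 0.3588) × (1 − 0.2224) × (1 − 0.3184) × (1 − 0.3177).
= 0.6412 × 0.7776 × 0.6816 × 0.6823 = 0.231875.

0.232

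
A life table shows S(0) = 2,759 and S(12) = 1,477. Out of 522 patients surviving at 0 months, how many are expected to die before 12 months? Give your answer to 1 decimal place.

The relevant probability is 1 − 1,477/2,759 = 0.464661.
Expected number = 522 × 0.464661 = 242.6.

242.6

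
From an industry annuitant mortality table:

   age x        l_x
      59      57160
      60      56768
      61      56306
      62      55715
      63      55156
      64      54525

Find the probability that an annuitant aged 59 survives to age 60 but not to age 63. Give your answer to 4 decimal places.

This is the probability of reaching 60 but not 63, conditional on being alive at 59: (l_60 − l_63) / l_59.
= (56768 − 55156) / 57160 = 1612 / 57160 = 0.028202.

0.0282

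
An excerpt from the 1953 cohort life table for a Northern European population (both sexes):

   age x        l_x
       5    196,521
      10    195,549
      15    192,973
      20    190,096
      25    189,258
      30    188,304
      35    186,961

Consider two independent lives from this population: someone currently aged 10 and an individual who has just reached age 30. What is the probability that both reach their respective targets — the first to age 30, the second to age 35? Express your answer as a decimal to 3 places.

p₁ = l_30/l_10 = 188,304/195,549 = 0.962950; p₂ = l_35/l_30 = 186,961/188,304 = 0.992868.
P(both) = p₁ × p₂ = 0.962950 × 0.992868 = 0.956082.

0.956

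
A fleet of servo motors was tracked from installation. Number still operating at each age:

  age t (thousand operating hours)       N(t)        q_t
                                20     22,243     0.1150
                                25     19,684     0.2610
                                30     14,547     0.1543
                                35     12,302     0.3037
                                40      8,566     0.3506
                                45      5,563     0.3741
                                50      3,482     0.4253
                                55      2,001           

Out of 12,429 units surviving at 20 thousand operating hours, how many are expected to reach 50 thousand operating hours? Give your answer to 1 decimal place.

The relevant probability is 3,482/22,243 = 0.156544.
Expected number = 12,429 × 0.156544 = 1945.7.

1945.7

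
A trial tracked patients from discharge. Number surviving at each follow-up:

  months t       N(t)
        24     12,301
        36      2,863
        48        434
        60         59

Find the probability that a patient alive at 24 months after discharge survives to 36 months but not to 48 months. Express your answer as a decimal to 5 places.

0.19746

This is the probability of reaching 36 but not 48, conditional on being alive at 24: (N(36) − N(48)) / N(24).
= (2,863 − 434) / 12,301 = 2,429 / 12,301 = 0.197464.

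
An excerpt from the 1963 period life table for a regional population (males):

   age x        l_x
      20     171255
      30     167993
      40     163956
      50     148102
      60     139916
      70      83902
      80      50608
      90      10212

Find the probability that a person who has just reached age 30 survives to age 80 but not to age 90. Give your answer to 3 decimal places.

0.240

This is the probability of reaching 80 but not 90, conditional on being alive at 30: (l_80 − l_90) / l_30.
= (50608 − 10212) / 167993 = 40396 / 167993 = 0.240462.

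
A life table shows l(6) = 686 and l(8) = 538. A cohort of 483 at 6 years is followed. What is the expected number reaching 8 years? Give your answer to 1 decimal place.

378.8

The relevant probability is 538/686 = 0.784257.
Expected number = 483 × 0.784257 = 378.8.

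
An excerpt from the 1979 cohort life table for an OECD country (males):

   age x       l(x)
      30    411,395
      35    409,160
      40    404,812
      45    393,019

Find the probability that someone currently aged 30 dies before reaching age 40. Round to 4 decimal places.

P(die before 40 | alive at 30) = 1 − l(40)/l(30) = 1 − 404,812/411,395 = (6,583)/411,395 = 0.016002.

0.0160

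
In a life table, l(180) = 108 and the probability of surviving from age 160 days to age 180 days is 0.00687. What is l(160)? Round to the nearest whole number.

15721

l(160) = l(180) / p = 108 / 0.00687 = 15721.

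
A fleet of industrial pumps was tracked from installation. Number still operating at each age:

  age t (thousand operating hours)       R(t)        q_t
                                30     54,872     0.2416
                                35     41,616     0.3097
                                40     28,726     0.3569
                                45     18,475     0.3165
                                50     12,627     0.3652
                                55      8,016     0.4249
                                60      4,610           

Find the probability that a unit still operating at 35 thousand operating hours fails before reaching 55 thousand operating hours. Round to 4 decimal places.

0.8074

P(fail before 55 | operational at 35) = 1 − R(55)/R(35) = 1 − 8,016/41,616 = (33,600)/41,616 = 0.807382.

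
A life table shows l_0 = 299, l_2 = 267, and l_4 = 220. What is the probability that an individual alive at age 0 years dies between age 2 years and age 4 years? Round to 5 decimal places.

This is the probability of reaching 2 but not 4, conditional on being alive at 0: (l_2 − l_4) / l_0.
= (267 − 220) / 299 = 47 / 299 = 0.157191.

0.15719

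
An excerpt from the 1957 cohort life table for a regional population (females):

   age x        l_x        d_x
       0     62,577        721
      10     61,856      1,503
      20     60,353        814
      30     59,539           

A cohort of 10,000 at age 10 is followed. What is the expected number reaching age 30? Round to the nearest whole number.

9625

The relevant probability is 59,539/61,856 = 0.962542.
Expected number = 10,000 × 0.962542 = 9625.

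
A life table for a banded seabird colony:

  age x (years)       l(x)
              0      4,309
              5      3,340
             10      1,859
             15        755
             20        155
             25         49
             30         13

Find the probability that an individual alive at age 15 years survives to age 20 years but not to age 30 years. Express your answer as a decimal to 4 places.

0.1881

This is the probability of reaching 20 but not 30, conditional on being alive at 15: (l(20) − l(30)) / l(15).
= (155 − 13) / 755 = 142 / 755 = 0.188079.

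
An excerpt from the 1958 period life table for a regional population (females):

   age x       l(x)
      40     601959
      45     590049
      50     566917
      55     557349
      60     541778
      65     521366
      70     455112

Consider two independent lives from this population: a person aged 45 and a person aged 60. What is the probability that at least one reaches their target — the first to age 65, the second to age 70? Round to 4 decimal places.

0.9814

p₁ = l(65)/l(45) = 521366/590049 = 0.883598; p₂ = l(70)/l(60) = 455112/541778 = 0.840034.
P(at least one) = 1 − (1−p₁)(1−p₂) = 1 − 0.116402 × 0.159966 = 0.981380.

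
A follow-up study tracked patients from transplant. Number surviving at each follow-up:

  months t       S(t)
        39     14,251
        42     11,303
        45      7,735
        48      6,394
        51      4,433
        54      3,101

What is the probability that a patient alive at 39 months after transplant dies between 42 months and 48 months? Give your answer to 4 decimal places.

This is the probability of reaching 42 but not 48, conditional on being alive at 39: (S(42) − S(48)) / S(39).
= (11,303 − 6,394) / 14,251 = 4,909 / 14,251 = 0.344467.

0.3445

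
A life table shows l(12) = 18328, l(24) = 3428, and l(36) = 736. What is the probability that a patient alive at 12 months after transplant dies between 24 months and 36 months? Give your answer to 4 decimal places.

0.1469

This is the probability of reaching 24 but not 36, conditional on being alive at 12: (l(24) − l(36)) / l(12).
= (3428 − 736) / 18328 = 2692 / 18328 = 0.146879.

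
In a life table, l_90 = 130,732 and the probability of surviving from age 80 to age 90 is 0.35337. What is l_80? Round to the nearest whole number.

l_80 = l_90 / p = 130,732 / 0.35337 = 369958.

369958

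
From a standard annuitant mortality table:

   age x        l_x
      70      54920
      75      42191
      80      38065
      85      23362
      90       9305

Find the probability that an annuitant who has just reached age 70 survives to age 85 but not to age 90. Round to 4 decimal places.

We want 15|5q70 = (l_85 − l_90)/l_70.
This is the probability of reaching 85 but not 90, conditional on being alive at 70: (l_85 − l_90) / l_70.
= (23362 − 9305) / 54920 = 14057 / 54920 = 0.255954.

0.2560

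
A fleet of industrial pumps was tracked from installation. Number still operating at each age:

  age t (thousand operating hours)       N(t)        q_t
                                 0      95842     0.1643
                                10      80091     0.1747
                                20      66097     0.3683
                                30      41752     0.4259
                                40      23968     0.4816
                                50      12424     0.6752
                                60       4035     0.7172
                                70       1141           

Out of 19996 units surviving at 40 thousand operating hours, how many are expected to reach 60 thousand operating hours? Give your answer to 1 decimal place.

3366.3

The relevant probability is 4035/23968 = 0.168349.
Expected number = 19996 × 0.168349 = 3366.3.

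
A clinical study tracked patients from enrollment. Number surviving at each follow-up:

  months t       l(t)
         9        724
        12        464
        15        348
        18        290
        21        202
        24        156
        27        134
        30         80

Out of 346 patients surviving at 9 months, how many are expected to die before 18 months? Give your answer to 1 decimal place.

207.4

The relevant probability is 1 − 290/724 = 0.599448.
Expected number = 346 × 0.599448 = 207.4.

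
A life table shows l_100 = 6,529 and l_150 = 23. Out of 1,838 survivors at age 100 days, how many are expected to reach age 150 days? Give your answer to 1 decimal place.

The relevant probability is 23/6,529 = 0.003523.
Expected number = 1,838 × 0.003523 = 6.5.

6.5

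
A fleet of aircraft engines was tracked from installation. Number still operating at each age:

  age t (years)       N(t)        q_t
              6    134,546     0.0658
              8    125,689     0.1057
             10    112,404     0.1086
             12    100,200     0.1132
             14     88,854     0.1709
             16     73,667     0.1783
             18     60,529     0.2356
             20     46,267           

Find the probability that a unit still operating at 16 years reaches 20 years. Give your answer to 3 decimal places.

The conditional survival probability is N(20)/N(16) = 46,267/73,667 = 0.628056.

0.628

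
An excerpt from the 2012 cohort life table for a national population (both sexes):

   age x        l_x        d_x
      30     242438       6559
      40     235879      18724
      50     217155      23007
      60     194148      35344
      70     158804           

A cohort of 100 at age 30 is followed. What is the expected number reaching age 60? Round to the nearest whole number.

80

The relevant probability is 194148/242438 = 0.800815.
Expected number = 100 × 0.800815 = 80.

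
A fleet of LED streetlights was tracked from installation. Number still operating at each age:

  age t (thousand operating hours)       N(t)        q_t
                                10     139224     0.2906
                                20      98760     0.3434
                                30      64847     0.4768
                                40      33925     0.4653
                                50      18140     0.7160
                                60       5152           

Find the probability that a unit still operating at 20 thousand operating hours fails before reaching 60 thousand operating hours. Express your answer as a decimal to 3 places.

0.948

P(fail before 60 | operational at 20) = 1 − N(60)/N(20) = 1 − 5152/98760 = (93608)/98760 = 0.947833.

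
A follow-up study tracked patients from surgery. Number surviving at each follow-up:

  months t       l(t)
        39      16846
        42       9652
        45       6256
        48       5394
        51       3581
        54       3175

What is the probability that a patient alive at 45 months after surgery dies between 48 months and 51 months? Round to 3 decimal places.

This is the probability of reaching 48 but not 51, conditional on being alive at 45: (l(48) − l(51)) / l(45).
= (5394 − 3581) / 6256 = 1813 / 6256 = 0.289802.

0.290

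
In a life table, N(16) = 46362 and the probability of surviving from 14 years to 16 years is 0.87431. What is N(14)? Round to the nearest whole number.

53027

N(14) = N(16) / p = 46362 / 0.87431 = 53027.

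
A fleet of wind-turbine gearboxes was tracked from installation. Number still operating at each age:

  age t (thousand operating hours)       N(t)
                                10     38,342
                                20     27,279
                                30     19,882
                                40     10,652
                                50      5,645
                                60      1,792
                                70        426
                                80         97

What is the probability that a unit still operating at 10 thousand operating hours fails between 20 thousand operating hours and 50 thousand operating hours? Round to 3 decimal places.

This is the probability of reaching 20 but not 50, conditional on being operational at 10: (N(20) − N(50)) / N(10).
= (27,279 − 5,645) / 38,342 = 21,634 / 38,342 = 0.564238.

0.564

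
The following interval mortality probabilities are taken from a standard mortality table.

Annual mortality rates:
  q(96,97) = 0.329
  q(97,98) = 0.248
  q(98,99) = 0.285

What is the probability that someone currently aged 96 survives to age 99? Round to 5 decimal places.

The overall survival probability is (1 − 0.329) × (1 − 0.248) × (1 − 0.285).
= 0.671 × 0.752 × 0.715 = 0.360783.

0.36078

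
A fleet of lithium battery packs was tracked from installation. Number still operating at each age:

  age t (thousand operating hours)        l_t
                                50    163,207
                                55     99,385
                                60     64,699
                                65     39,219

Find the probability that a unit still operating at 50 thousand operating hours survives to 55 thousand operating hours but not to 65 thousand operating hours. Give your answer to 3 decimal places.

0.369

This is the probability of reaching 55 but not 65, conditional on being operational at 50: (l_55 − l_65) / l_50.
= (99,385 − 39,219) / 163,207 = 60,166 / 163,207 = 0.368648.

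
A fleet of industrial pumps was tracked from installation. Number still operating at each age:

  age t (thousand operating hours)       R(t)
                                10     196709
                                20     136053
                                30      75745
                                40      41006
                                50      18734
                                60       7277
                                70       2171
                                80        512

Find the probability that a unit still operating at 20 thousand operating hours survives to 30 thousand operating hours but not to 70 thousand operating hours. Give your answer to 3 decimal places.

0.541

This is the probability of reaching 30 but not 70, conditional on being operational at 20: (R(30) − R(70)) / R(20).
= (75745 − 2171) / 136053 = 73574 / 136053 = 0.540775.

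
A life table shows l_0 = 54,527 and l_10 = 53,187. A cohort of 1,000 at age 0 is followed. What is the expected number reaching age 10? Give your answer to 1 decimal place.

The relevant probability is 53,187/54,527 = 0.975425.
Expected number = 1,000 × 0.975425 = 975.4.

975.4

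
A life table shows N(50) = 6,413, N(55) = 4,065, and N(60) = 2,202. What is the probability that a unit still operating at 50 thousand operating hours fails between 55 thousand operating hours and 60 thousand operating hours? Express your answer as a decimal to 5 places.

This is the probability of reaching 55 but not 60, conditional on being operational at 50: (N(55) − N(60)) / N(50).
= (4,065 − 2,202) / 6,413 = 1,863 / 6,413 = 0.290504.

0.29050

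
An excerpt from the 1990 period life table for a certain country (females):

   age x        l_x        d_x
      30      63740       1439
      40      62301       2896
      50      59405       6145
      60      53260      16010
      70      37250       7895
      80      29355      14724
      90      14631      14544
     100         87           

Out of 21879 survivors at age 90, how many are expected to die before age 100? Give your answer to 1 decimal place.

The relevant probability is 1 − 87/14631 = 0.994054.
Expected number = 21879 × 0.994054 = 21748.9.

21748.9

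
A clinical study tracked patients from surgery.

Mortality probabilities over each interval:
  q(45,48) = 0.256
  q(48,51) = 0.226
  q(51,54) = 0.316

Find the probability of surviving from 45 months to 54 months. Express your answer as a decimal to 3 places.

0.394

Chaining the interval survival probabilities: (1 − 0.256) × (1 − 0.226) × (1 − 0.316).
= 0.744 × 0.774 × 0.684 = 0.393886.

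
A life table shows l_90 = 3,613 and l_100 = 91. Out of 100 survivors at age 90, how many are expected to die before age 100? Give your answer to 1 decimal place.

97.5

The relevant probability is 1 − 91/3,613 = 0.974813.
Expected number = 100 × 0.974813 = 97.5.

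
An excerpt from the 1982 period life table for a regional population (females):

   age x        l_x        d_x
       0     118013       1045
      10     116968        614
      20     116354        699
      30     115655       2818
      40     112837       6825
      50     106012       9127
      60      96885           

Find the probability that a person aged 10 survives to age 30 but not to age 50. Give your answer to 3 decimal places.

0.082

We want 20|20q10 = (l_30 − l_50)/l_10.
This is the probability of reaching 30 but not 50, conditional on being alive at 10: (l_30 − l_50) / l_10.
= (115655 − 106012) / 116968 = 9643 / 116968 = 0.082441.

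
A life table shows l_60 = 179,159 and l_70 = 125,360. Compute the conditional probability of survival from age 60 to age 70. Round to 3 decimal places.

We want 10p60 = l_70/l_60.
The conditional survival probability is l_70/l_60 = 125,360/179,159 = 0.699714.

0.700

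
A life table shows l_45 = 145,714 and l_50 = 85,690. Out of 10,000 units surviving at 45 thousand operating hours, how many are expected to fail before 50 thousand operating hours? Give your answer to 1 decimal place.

4119.3

The relevant probability is 1 − 85,690/145,714 = 0.411930.
Expected number = 10,000 × 0.411930 = 4119.3.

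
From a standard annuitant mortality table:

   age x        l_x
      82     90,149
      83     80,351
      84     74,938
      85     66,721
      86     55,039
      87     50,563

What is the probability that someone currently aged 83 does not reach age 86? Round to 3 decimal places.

0.315

P(die before 86 | alive at 83) = 1 − l_86/l_83 = 1 − 55,039/80,351 = (25,312)/80,351 = 0.315018.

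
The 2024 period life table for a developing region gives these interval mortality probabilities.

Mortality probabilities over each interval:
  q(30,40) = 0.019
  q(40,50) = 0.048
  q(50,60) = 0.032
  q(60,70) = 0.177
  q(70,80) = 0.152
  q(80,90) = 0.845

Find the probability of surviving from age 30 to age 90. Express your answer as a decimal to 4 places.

0.0978

Survival from 30 to 90 is the product of surviving each interval: (1 − 0.019) × (1 − 0.048) × (1 − 0.032) × (1 − 0.177) × (1 − 0.152) × (1 − 0.845).
= 0.981 × 0.952 × 0.968 × 0.823 × 0.848 × 0.155 = 0.097793.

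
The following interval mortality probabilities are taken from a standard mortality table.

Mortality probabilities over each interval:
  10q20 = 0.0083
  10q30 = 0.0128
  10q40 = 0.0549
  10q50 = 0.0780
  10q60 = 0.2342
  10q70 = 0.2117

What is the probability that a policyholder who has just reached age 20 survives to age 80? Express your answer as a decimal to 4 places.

0.5150

The overall survival probability is (1 − 0.0083) × (1 − 0.0128) × (1 − 0.0549) × (1 − 0.0780) × (1 − 0.2342) × (1 − 0.2117).
= 0.9917 × 0.9872 × 0.9451 × 0.9220 × 0.7658 × 0.7883 = 0.514993.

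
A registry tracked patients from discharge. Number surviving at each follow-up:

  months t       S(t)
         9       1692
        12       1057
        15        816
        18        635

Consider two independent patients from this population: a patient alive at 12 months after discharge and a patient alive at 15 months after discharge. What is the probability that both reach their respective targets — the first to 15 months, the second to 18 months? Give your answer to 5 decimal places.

0.60076

p₁ = S(15)/S(12) = 816/1057 = 0.771996; p₂ = S(18)/S(15) = 635/816 = 0.778186.
P(both) = p₁ × p₂ = 0.771996 × 0.778186 = 0.600756.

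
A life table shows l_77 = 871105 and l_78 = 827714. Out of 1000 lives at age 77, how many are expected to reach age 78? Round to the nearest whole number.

The relevant probability is 827714/871105 = 0.950189.
Expected number = 1000 × 0.950189 = 950.

950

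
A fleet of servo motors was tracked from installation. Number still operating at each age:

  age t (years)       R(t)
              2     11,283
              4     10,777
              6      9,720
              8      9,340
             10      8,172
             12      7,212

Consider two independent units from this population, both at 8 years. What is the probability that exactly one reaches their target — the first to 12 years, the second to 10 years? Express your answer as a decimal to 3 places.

p₁ = R(12)/R(8) = 7,212/9,340 = 0.772163; p₂ = R(10)/R(8) = 8,172/9,340 = 0.874946.
P(exactly one) = p₁(1−p₂) + (1−p₁)p₂ = 0.096562 + 0.199345 = 0.295907.

0.296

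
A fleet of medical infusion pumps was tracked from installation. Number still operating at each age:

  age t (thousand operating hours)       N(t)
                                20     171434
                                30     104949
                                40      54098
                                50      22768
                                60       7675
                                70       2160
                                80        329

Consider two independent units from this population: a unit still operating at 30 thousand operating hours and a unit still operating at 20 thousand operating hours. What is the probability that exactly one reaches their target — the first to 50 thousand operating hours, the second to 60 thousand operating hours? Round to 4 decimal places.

0.2423

p₁ = N(50)/N(30) = 22768/104949 = 0.216943; p₂ = N(60)/N(20) = 7675/171434 = 0.044769.
P(exactly one) = p₁(1−p₂) + (1−p₁)p₂ = 0.207231 + 0.035057 = 0.242287.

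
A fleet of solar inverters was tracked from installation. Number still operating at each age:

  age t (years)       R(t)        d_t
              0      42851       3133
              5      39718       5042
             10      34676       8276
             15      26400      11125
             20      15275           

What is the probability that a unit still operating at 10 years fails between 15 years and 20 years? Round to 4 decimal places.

0.3208

This is the probability of reaching 15 but not 20, conditional on being operational at 10: (R(15) − R(20)) / R(10).
= (26400 − 15275) / 34676 = 11125 / 34676 = 0.320827.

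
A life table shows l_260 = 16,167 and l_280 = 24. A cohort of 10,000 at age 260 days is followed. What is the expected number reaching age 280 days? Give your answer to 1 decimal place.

The relevant probability is 24/16,167 = 0.001485.
Expected number = 10,000 × 0.001485 = 14.8.

14.8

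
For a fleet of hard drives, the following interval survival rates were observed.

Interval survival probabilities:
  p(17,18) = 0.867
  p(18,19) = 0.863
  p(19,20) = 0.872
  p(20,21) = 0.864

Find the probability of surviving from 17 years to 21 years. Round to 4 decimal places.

P(survive 17→21) = 0.867 × 0.863 × 0.872 × 0.864.
= 0.563716.

0.5637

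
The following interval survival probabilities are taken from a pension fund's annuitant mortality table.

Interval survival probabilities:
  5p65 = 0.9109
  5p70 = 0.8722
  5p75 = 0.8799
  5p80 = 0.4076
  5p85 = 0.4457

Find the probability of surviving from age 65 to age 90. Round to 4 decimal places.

0.1270

Survival from 65 to 90 is the product of surviving each interval: 0.9109 × 0.8722 × 0.8799 × 0.4076 × 0.4457.
= 0.126998.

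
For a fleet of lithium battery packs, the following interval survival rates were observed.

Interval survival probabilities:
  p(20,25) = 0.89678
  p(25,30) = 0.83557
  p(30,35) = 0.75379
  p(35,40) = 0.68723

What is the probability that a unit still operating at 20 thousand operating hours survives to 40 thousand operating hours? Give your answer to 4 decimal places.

Survival from 20 to 40 is the product of surviving each interval: 0.89678 × 0.83557 × 0.75379 × 0.68723.
= 0.388169.

0.3882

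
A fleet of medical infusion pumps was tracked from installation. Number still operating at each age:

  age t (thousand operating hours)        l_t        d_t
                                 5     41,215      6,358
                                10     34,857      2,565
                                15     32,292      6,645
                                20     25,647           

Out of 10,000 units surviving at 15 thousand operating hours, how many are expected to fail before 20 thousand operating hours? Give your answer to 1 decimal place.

The relevant probability is 1 − 25,647/32,292 = 0.205779.
Expected number = 10,000 × 0.205779 = 2057.8.

2057.8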